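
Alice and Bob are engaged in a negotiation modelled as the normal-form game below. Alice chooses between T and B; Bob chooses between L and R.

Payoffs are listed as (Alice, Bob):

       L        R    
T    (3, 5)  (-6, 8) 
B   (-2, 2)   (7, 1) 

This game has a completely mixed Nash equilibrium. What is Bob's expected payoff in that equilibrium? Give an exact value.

11/4

First find x, the probability Alice plays T, from Bob's indifference between L and R: 5x + 2(1−x) = 8x + (1−x), giving x = 1/4.
Since Bob is indifferent in equilibrium, Bob's expected payoff equals the payoff from either column against (1/4, 3/4). Using L: 5(1/4) + 2(3/4) = 11/4.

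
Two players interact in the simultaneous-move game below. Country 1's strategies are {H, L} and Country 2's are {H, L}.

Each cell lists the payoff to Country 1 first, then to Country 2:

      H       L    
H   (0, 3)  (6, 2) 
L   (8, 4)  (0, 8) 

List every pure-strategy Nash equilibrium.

(H, H): Country 1 prefers L (8 > 0) — not an equilibrium.
(H, L): Country 2 prefers H (3 > 2) — not an equilibrium.
(L, H): Country 2 prefers L (8 > 4) — not an equilibrium.
(L, L): Country 1 prefers H (6 > 0) — not an equilibrium.

none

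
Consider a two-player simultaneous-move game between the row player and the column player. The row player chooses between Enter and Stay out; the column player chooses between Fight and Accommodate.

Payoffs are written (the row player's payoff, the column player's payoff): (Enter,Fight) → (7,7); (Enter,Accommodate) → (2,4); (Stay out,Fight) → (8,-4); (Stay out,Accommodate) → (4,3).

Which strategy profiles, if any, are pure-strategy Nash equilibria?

(Stay out, Accommodate)

(Enter, Fight): the row player prefers Stay out (8 > 7) — not an equilibrium.
(Enter, Accommodate): the row player prefers Stay out (4 > 2); the column player prefers Fight (7 > 4) — not an equilibrium.
(Stay out, Fight): the column player prefers Accommodate (3 > -4) — not an equilibrium.
(Stay out, Accommodate): the row player gets 4 ≥ 2 from Enter, and the column player gets 3 ≥ -4 from Fight — Nash equilibrium.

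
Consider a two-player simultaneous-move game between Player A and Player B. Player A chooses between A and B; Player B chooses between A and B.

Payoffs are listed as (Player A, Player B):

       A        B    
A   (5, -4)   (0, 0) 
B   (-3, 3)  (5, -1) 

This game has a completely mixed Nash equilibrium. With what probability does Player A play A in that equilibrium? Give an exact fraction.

1/2

Let r be the probability that Player A plays A. In a completely mixed equilibrium, Player B must be indifferent between A and B.
Player B's expected payoff from A is −4r + 3(1−r); from B it is −(1−r).
Setting these equal: −7r + 3 = r − 1, so r = 1/2.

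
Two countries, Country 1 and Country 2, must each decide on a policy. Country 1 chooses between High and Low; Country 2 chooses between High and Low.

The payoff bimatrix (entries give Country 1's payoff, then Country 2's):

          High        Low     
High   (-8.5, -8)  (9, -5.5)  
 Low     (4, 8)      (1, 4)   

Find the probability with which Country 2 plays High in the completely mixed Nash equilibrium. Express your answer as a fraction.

Let c be the probability that Country 2 plays High. In a completely mixed equilibrium, Country 1 must be indifferent between High and Low.
Country 1's expected payoff from High is −8.5c + 9(1−c); from Low it is 4c + (1−c).
Setting these equal: −17.5c + 9 = 3c + 1, so c = 16/41.

16/41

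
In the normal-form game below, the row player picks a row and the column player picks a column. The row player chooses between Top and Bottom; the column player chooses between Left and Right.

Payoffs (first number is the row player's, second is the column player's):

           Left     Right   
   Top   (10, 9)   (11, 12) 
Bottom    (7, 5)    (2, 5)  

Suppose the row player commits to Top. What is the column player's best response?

Right

Against Top, the column player earns 9 from Left and 12 from Right.
So Right is the best response.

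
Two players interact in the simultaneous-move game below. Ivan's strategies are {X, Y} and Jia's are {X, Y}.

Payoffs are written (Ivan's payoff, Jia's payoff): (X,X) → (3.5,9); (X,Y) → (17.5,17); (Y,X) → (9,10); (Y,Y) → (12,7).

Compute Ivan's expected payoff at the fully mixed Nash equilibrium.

First find q, the probability Jia plays X, from Ivan's indifference between X and Y: 3.5q + 17.5(1−q) = 9q + 12(1−q), giving q = 1/2.
Since Ivan is indifferent in equilibrium, Ivan's expected payoff equals the payoff from either row against (1/2, 1/2). Using X: 3.5(1/2) + 17.5(1/2) = 21/2.

21/2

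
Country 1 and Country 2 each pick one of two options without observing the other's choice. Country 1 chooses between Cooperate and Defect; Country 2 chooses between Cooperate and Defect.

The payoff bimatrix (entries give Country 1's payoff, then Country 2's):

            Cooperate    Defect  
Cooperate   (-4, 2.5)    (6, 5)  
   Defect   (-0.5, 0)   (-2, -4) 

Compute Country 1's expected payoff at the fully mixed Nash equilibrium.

First find q, the probability Country 2 plays Cooperate, from Country 1's indifference between Cooperate and Defect: −4q + 6(1−q) = −0.5q − 2(1−q), giving q = 16/23.
Since Country 1 is indifferent in equilibrium, Country 1's expected payoff equals the payoff from either row against (16/23, 7/23). Using Cooperate: −4(16/23) + 6(7/23) = -22/23.

-22/23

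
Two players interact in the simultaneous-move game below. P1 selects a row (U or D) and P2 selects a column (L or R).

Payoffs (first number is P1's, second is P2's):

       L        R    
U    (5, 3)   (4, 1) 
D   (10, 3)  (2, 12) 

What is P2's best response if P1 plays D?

R

Against D, P2 earns 3 from L and 12 from R.
So R is the best response.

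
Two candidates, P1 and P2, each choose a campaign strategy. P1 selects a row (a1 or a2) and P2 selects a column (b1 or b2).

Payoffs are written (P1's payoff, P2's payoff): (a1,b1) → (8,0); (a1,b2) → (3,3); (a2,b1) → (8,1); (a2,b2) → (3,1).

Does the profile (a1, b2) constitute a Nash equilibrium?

Yes

At (a1, b2), P1 earns 3; switching to a2 would give 3, so P1 has no profitable deviation.
P2 earns 3; switching to b1 would give 0, so P2 has no profitable deviation.
Neither player can gain by a unilateral deviation, so this profile is a Nash equilibrium.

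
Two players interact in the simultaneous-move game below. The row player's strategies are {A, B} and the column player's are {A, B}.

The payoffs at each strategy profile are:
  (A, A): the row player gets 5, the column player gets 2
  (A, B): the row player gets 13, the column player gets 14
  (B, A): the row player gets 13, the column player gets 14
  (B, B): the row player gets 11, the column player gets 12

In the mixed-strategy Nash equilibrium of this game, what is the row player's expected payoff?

First find q, the probability the column player plays A, from the row player's indifference between A and B: 5q + 13(1−q) = 13q + 11(1−q), giving q = 1/5.
Since the row player is indifferent in equilibrium, the row player's expected payoff equals the payoff from either row against (1/5, 4/5). Using A: 5(1/5) + 13(4/5) = 57/5.

57/5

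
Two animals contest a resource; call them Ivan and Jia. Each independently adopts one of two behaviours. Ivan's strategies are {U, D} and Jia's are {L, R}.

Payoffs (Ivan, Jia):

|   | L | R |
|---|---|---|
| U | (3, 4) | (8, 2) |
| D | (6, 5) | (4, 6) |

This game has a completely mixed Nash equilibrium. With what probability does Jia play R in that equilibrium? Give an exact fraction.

Let y be the probability that Jia plays L. In a completely mixed equilibrium, Ivan must be indifferent between U and D.
Ivan's expected payoff from U is 3y + 8(1−y); from D it is 6y + 4(1−y).
Setting these equal: −5y + 8 = 2y + 4, so y = 4/7.
Therefore Jia plays R with probability 1 − 4/7 = 3/7.

3/7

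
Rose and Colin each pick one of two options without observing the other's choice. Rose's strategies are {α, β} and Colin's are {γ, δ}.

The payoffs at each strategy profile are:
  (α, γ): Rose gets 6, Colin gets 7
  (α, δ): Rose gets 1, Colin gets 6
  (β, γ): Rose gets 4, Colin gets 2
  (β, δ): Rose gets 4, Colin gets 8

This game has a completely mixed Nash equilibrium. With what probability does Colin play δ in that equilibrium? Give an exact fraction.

2/5

Let q be the probability that Colin plays γ. In a completely mixed equilibrium, Rose must be indifferent between α and β.
Rose's expected payoff from α is 6q + (1−q); from β it is 4q + 4(1−q).
Setting these equal: 5q + 1 = 4, so q = 3/5.
Therefore Colin plays δ with probability 1 − 3/5 = 2/5.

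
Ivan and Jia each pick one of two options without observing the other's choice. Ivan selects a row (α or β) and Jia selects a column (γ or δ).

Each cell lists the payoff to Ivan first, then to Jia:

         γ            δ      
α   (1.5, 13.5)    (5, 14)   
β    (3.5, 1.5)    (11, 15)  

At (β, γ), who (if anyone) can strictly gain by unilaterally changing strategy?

Jia

Ivan at (β, γ) earns 3.5; deviating to α yields 1.5 — not better.
Jia earns 1.5; deviating to δ yields 15 — a strict improvement.
Only Jia has a strictly profitable deviation.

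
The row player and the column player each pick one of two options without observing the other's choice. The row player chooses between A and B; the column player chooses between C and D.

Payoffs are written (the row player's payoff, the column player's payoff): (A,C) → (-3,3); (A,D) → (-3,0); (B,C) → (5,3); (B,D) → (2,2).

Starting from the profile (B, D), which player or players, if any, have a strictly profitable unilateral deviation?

The column player

The row player at (B, D) earns 2; deviating to A yields -3 — not better.
The column player earns 2; deviating to C yields 3 — a strict improvement.
Only the column player has a strictly profitable deviation.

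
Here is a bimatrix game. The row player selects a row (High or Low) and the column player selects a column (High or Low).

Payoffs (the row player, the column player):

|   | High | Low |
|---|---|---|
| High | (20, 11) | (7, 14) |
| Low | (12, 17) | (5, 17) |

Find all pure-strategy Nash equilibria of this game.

(High, High): the column player prefers Low (14 > 11) — not an equilibrium.
(High, Low): the row player gets 7 ≥ 5 from Low, and the column player gets 14 ≥ 11 from High — Nash equilibrium.
(Low, High): the row player prefers High (20 > 12) — not an equilibrium.
(Low, Low): the row player prefers High (7 > 5) — not an equilibrium.

(High, Low)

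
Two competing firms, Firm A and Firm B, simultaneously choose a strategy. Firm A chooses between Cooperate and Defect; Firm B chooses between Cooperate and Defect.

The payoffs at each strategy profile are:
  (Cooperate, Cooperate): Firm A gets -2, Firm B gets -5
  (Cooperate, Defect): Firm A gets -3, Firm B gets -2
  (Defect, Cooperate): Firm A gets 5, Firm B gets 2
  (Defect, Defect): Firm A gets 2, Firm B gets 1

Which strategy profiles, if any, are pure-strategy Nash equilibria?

(Defect, Cooperate)

(Cooperate, Cooperate): Firm A prefers Defect (5 > -2); Firm B prefers Defect (-2 > -5) — not an equilibrium.
(Cooperate, Defect): Firm A prefers Defect (2 > -3) — not an equilibrium.
(Defect, Cooperate): Firm A gets 5 ≥ -2 from Cooperate, and Firm B gets 2 ≥ 1 from Defect — Nash equilibrium.
(Defect, Defect): Firm B prefers Cooperate (2 > 1) — not an equilibrium.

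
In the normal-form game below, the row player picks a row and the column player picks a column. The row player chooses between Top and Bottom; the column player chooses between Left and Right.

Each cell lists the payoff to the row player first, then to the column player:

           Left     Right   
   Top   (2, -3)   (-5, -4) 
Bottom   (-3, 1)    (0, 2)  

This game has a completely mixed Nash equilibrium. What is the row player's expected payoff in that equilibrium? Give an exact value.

First find q, the probability the column player plays Left, from the row player's indifference between Top and Bottom: 2q − 5(1−q) = −3q, giving q = 1/2.
Since the row player is indifferent in equilibrium, the row player's expected payoff equals the payoff from either row against (1/2, 1/2). Using Top: 2(1/2) − 5(1/2) = -3/2.

-3/2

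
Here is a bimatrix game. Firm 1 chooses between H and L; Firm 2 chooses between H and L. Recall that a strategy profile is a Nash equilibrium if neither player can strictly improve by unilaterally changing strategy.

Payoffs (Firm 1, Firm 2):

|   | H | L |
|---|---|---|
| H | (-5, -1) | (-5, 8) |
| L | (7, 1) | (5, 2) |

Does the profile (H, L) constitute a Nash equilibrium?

At (H, L), Firm 1 earns -5; switching to L would give 5, so Firm 1 would deviate.
Firm 2 earns 8; switching to H would give -1, so Firm 2 has no profitable deviation.
Since at least one player can profitably deviate, this is not a Nash equilibrium.

No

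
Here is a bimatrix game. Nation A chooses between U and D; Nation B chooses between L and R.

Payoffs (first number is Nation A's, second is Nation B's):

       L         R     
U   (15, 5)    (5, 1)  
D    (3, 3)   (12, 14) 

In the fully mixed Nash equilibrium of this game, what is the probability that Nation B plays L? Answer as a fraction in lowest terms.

Let c be the probability that Nation B plays L. In a completely mixed equilibrium, Nation A must be indifferent between U and D.
Nation A's expected payoff from U is 15c + 5(1−c); from D it is 3c + 12(1−c).
Setting these equal: 10c + 5 = −9c + 12, so c = 7/19.

7/19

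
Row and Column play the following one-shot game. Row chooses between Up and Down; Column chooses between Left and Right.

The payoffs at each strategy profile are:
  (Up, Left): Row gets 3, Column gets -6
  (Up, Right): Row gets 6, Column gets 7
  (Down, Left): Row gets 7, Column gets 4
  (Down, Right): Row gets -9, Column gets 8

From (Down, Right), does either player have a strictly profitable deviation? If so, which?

Row

Row at (Down, Right) earns -9; deviating to Up yields 6 — a strict improvement.
Column earns 8; deviating to Left yields 4 — not better.
Only Row has a strictly profitable deviation.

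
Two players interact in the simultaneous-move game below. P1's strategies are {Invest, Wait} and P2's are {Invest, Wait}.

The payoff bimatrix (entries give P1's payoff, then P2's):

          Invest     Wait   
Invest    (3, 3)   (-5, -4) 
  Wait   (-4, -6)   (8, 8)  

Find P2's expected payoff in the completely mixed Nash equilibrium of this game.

0

First find p, the probability P1 plays Invest, from P2's indifference between Invest and Wait: 3p − 6(1−p) = −4p + 8(1−p), giving p = 2/3.
Since P2 is indifferent in equilibrium, P2's expected payoff equals the payoff from either column against (2/3, 1/3). Using Invest: 3(2/3) − 6(1/3) = 0.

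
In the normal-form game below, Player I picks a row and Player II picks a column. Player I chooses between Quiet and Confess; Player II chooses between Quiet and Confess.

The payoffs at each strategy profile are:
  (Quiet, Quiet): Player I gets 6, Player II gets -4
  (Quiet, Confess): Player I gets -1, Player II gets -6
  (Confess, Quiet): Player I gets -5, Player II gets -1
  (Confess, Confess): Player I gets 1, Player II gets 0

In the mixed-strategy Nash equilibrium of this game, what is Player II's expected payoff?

First find x, the probability Player I plays Quiet, from Player II's indifference between Quiet and Confess: −4x − (1−x) = −6x, giving x = 1/3.
Since Player II is indifferent in equilibrium, Player II's expected payoff equals the payoff from either column against (1/3, 2/3). Using Quiet: −4(1/3) − (2/3) = -2.

-2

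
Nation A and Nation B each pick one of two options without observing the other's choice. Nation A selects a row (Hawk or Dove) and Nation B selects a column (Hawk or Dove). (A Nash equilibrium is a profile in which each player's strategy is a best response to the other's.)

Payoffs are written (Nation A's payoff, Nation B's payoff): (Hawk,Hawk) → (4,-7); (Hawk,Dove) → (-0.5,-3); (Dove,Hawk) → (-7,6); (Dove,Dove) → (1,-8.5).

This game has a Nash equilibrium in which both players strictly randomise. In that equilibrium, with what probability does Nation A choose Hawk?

Let p be the probability that Nation A plays Hawk. In a completely mixed equilibrium, Nation B must be indifferent between Hawk and Dove.
Nation B's expected payoff from Hawk is −7p + 6(1−p); from Dove it is −3p − 8.5(1−p).
Setting these equal: −13p + 6 = 5.5p − 8.5, so p = 29/37.

29/37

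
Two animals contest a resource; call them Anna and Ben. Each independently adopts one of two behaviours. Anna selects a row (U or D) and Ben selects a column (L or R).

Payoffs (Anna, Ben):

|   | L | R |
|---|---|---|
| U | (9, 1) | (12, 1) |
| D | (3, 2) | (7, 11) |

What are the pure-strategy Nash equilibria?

(U, L) and (U, R)

(U, L): Anna gets 9 ≥ 3 from D, and Ben gets 1 ≥ 1 from R — Nash equilibrium.
(U, R): Anna gets 12 ≥ 7 from D, and Ben gets 1 ≥ 1 from L — Nash equilibrium.
(D, L): Anna prefers U (9 > 3); Ben prefers R (11 > 2) — not an equilibrium.
(D, R): Anna prefers U (12 > 7) — not an equilibrium.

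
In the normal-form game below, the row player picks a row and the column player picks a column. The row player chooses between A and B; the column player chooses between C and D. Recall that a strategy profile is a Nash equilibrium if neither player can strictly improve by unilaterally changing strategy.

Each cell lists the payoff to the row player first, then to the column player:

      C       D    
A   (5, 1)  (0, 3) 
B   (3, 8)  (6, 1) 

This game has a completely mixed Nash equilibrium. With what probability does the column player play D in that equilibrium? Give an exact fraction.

1/4

Let c be the probability that the column player plays C. In a completely mixed equilibrium, the row player must be indifferent between A and B.
The row player's expected payoff from A is 5c; from B it is 3c + 6(1−c).
Setting these equal: 5c = −3c + 6, so c = 3/4.
Therefore the column player plays D with probability 1 − 3/4 = 1/4.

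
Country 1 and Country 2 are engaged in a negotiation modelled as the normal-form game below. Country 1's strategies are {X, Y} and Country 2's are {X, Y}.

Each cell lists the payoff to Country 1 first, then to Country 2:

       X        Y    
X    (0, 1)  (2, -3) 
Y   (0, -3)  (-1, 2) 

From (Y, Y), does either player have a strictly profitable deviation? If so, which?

Country 1 at (Y, Y) earns -1; deviating to X yields 2 — a strict improvement.
Country 2 earns 2; deviating to X yields -3 — not better.
Only Country 1 has a strictly profitable deviation.

Country 1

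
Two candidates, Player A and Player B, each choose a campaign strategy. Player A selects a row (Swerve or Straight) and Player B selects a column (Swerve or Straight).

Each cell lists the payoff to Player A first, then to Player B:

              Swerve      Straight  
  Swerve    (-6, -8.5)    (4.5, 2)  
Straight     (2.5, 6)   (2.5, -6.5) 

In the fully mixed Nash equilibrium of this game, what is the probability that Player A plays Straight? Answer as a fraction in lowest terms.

Let x be the probability that Player A plays Swerve. In a completely mixed equilibrium, Player B must be indifferent between Swerve and Straight.
Player B's expected payoff from Swerve is −8.5x + 6(1−x); from Straight it is 2x − 6.5(1−x).
Setting these equal: −14.5x + 6 = 8.5x − 6.5, so x = 25/46.
Therefore Player A plays Straight with probability 1 − 25/46 = 21/46.

21/46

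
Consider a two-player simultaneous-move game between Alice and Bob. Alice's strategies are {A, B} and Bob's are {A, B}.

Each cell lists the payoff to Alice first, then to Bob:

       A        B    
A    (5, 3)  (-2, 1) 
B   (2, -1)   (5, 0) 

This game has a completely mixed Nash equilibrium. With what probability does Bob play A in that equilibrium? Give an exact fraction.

7/10

Let c be the probability that Bob plays A. In a completely mixed equilibrium, Alice must be indifferent between A and B.
Alice's expected payoff from A is 5c − 2(1−c); from B it is 2c + 5(1−c).
Setting these equal: 7c − 2 = −3c + 5, so c = 7/10.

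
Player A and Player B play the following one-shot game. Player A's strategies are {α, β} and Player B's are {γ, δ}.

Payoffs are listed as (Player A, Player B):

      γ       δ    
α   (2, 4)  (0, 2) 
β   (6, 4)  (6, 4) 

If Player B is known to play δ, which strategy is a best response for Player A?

β

Against δ, Player A earns 0 from α and 6 from β.
So β is the best response.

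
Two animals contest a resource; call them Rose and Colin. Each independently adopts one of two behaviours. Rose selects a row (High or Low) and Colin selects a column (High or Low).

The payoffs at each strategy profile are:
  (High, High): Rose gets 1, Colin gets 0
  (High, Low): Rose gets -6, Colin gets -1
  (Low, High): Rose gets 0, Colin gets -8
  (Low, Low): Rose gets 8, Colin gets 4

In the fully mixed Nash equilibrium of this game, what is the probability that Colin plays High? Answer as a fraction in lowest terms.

Let c be the probability that Colin plays High. In a completely mixed equilibrium, Rose must be indifferent between High and Low.
Rose's expected payoff from High is c − 6(1−c); from Low it is 8(1−c).
Setting these equal: 7c − 6 = −8c + 8, so c = 14/15.

14/15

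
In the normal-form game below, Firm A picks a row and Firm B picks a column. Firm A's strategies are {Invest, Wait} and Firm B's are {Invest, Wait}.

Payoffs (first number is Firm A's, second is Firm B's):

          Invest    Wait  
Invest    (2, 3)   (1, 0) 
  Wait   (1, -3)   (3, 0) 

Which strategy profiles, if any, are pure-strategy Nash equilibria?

(Invest, Invest) and (Wait, Wait)

(Invest, Invest): Firm A gets 2 ≥ 1 from Wait, and Firm B gets 3 ≥ 0 from Wait — Nash equilibrium.
(Invest, Wait): Firm A prefers Wait (3 > 1); Firm B prefers Invest (3 > 0) — not an equilibrium.
(Wait, Invest): Firm A prefers Invest (2 > 1); Firm B prefers Wait (0 > -3) — not an equilibrium.
(Wait, Wait): Firm A gets 3 ≥ 1 from Invest, and Firm B gets 0 ≥ -3 from Invest — Nash equilibrium.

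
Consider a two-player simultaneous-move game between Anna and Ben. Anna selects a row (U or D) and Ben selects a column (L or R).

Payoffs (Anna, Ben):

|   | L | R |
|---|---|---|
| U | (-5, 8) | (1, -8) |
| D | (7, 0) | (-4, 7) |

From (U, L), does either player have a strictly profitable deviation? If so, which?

Anna at (U, L) earns -5; deviating to D yields 7 — a strict improvement.
Ben earns 8; deviating to R yields -8 — not better.
Only Anna has a strictly profitable deviation.

Anna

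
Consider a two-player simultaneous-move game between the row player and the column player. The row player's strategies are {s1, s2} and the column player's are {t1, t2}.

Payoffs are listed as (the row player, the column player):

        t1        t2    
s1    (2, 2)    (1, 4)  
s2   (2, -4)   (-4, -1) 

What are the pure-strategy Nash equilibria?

(s1, t2)

(s1, t1): the column player prefers t2 (4 > 2) — not an equilibrium.
(s1, t2): the row player gets 1 ≥ -4 from s2, and the column player gets 4 ≥ 2 from t1 — Nash equilibrium.
(s2, t1): the column player prefers t2 (-1 > -4) — not an equilibrium.
(s2, t2): the row player prefers s1 (1 > -4) — not an equilibrium.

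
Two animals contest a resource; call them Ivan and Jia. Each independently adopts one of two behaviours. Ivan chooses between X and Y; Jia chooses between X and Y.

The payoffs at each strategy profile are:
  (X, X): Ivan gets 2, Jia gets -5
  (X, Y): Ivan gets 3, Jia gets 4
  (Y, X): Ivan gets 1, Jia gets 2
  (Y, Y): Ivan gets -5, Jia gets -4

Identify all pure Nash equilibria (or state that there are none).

(X, Y)

(X, X): Jia prefers Y (4 > -5) — not an equilibrium.
(X, Y): Ivan gets 3 ≥ -5 from Y, and Jia gets 4 ≥ -5 from X — Nash equilibrium.
(Y, X): Ivan prefers X (2 > 1) — not an equilibrium.
(Y, Y): Ivan prefers X (3 > -5); Jia prefers X (2 > -4) — not an equilibrium.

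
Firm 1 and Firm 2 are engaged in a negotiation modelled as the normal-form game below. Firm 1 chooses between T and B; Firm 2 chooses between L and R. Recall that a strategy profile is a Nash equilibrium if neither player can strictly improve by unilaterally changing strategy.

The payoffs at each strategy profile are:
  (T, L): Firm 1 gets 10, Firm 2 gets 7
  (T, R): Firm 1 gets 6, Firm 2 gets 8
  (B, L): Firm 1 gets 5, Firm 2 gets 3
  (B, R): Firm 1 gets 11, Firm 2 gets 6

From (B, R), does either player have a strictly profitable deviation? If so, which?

Neither

Firm 1 at (B, R) earns 11; deviating to T yields 6 — not better.
Firm 2 earns 6; deviating to L yields 3 — not better.
Neither player can strictly improve; the profile is a Nash equilibrium.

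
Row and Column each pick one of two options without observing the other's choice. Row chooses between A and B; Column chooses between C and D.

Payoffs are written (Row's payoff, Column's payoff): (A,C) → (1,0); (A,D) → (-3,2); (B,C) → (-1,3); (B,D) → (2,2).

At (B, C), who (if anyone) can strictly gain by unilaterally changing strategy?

Row

Row at (B, C) earns -1; deviating to A yields 1 — a strict improvement.
Column earns 3; deviating to D yields 2 — not better.
Only Row has a strictly profitable deviation.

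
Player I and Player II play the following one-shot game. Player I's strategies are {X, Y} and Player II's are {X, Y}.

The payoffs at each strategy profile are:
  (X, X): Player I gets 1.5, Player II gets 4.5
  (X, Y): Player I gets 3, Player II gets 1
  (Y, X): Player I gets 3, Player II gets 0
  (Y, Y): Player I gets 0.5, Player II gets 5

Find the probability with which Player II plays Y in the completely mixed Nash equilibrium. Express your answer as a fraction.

3/8

Let y be the probability that Player II plays X. In a completely mixed equilibrium, Player I must be indifferent between X and Y.
Player I's expected payoff from X is 1.5y + 3(1−y); from Y it is 3y + 0.5(1−y).
Setting these equal: −1.5y + 3 = 2.5y + 0.5, so y = 5/8.
Therefore Player II plays Y with probability 1 − 5/8 = 3/8.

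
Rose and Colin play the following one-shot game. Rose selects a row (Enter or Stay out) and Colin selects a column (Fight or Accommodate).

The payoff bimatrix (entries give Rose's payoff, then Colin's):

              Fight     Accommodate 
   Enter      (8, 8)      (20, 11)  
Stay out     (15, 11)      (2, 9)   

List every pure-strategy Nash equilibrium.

(Enter, Fight): Rose prefers Stay out (15 > 8); Colin prefers Accommodate (11 > 8) — not an equilibrium.
(Enter, Accommodate): Rose gets 20 ≥ 2 from Stay out, and Colin gets 11 ≥ 8 from Fight — Nash equilibrium.
(Stay out, Fight): Rose gets 15 ≥ 8 from Enter, and Colin gets 11 ≥ 9 from Accommodate — Nash equilibrium.
(Stay out, Accommodate): Rose prefers Enter (20 > 2); Colin prefers Fight (11 > 9) — not an equilibrium.

(Enter, Accommodate) and (Stay out, Fight)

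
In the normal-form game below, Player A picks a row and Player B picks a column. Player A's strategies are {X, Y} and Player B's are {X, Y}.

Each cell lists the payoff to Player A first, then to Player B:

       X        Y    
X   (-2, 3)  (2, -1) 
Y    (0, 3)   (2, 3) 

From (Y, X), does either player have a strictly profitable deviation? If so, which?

Player A at (Y, X) earns 0; deviating to X yields -2 — not better.
Player B earns 3; deviating to Y yields 3 — not better.
Neither player can strictly improve; the profile is a Nash equilibrium.

Neither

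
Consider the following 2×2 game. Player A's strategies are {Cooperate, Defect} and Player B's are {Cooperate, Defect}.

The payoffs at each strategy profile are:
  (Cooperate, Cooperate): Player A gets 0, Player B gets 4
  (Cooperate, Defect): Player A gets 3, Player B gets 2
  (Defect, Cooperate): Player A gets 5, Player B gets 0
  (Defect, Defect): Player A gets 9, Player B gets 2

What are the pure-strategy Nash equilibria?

(Cooperate, Cooperate): Player A prefers Defect (5 > 0) — not an equilibrium.
(Cooperate, Defect): Player A prefers Defect (9 > 3); Player B prefers Cooperate (4 > 2) — not an equilibrium.
(Defect, Cooperate): Player B prefers Defect (2 > 0) — not an equilibrium.
(Defect, Defect): Player A gets 9 ≥ 3 from Cooperate, and Player B gets 2 ≥ 0 from Cooperate — Nash equilibrium.

(Defect, Defect)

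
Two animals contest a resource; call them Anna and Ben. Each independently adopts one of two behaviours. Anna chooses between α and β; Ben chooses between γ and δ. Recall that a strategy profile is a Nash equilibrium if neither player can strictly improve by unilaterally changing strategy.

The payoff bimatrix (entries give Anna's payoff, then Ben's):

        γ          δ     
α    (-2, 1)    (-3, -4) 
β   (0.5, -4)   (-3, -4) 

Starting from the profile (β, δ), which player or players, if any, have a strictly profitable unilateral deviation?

Anna at (β, δ) earns -3; deviating to α yields -3 — not better.
Ben earns -4; deviating to γ yields -4 — not better.
Neither player can strictly improve; the profile is a Nash equilibrium.

Neither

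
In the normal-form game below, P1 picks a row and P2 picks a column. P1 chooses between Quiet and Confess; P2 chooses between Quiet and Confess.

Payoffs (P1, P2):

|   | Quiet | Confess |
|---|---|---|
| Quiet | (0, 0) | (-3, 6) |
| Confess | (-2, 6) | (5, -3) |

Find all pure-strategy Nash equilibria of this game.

(Quiet, Quiet): P2 prefers Confess (6 > 0) — not an equilibrium.
(Quiet, Confess): P1 prefers Confess (5 > -3) — not an equilibrium.
(Confess, Quiet): P1 prefers Quiet (0 > -2) — not an equilibrium.
(Confess, Confess): P2 prefers Quiet (6 > -3) — not an equilibrium.

none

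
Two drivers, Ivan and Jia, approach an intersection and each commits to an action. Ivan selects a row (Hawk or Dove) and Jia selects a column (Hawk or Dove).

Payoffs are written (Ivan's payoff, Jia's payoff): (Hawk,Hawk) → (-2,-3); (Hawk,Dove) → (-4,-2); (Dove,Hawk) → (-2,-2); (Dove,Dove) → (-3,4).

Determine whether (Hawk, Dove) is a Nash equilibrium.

No

At (Hawk, Dove), Ivan earns -4; switching to Dove would give -3, so Ivan would deviate.
Jia earns -2; switching to Hawk would give -3, so Jia has no profitable deviation.
Since at least one player can profitably deviate, this is not a Nash equilibrium.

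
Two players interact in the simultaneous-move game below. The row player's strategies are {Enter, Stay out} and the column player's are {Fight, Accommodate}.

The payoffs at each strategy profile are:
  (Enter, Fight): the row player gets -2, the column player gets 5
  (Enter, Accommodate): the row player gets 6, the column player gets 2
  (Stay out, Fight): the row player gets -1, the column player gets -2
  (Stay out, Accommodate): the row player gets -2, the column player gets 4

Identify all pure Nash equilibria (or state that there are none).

(Enter, Fight): the row player prefers Stay out (-1 > -2) — not an equilibrium.
(Enter, Accommodate): the column player prefers Fight (5 > 2) — not an equilibrium.
(Stay out, Fight): the column player prefers Accommodate (4 > -2) — not an equilibrium.
(Stay out, Accommodate): the row player prefers Enter (6 > -2) — not an equilibrium.

none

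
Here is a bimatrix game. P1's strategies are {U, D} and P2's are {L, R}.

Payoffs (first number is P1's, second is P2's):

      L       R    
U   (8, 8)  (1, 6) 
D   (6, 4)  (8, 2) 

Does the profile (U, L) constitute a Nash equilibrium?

At (U, L), P1 earns 8; switching to D would give 6, so P1 has no profitable deviation.
P2 earns 8; switching to R would give 6, so P2 has no profitable deviation.
Neither player can gain by a unilateral deviation, so this profile is a Nash equilibrium.

Yes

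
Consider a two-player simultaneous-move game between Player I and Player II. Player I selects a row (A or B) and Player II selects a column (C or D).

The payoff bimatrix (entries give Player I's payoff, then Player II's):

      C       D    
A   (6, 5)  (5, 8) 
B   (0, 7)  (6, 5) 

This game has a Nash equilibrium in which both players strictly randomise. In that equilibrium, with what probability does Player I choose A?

2/5

Let x be the probability that Player I plays A. In a completely mixed equilibrium, Player II must be indifferent between C and D.
Player II's expected payoff from C is 5x + 7(1−x); from D it is 8x + 5(1−x).
Setting these equal: −2x + 7 = 3x + 5, so x = 2/5.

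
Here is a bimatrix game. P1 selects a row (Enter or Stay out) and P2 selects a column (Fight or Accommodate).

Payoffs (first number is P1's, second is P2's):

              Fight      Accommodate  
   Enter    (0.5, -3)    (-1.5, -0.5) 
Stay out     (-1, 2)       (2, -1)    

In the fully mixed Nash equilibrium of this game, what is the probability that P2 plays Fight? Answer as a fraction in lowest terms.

7/10

Let q be the probability that P2 plays Fight. In a completely mixed equilibrium, P1 must be indifferent between Enter and Stay out.
P1's expected payoff from Enter is 0.5q − 1.5(1−q); from Stay out it is −q + 2(1−q).
Setting these equal: 2q − 1.5 = −3q + 2, so q = 7/10.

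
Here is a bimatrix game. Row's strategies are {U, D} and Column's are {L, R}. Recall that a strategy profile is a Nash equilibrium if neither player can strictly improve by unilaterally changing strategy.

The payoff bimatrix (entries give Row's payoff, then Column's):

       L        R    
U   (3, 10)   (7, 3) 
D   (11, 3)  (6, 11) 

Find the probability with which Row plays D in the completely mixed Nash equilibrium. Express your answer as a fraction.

7/15

Let p be the probability that Row plays U. In a completely mixed equilibrium, Column must be indifferent between L and R.
Column's expected payoff from L is 10p + 3(1−p); from R it is 3p + 11(1−p).
Setting these equal: 7p + 3 = −8p + 11, so p = 8/15.
Therefore Row plays D with probability 1 − 8/15 = 7/15.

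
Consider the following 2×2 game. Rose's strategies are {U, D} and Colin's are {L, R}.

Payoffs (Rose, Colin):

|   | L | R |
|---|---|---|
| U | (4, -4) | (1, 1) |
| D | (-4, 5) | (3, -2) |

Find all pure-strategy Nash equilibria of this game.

(U, L): Colin prefers R (1 > -4) — not an equilibrium.
(U, R): Rose prefers D (3 > 1) — not an equilibrium.
(D, L): Rose prefers U (4 > -4) — not an equilibrium.
(D, R): Colin prefers L (5 > -2) — not an equilibrium.

none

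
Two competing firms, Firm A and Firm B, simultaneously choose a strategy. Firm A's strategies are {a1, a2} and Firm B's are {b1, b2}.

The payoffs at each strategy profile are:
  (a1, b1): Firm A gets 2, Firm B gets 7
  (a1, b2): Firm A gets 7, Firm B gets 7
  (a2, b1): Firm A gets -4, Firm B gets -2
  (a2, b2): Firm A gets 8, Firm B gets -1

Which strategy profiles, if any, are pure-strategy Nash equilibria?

(a1, b1) and (a2, b2)

(a1, b1): Firm A gets 2 ≥ -4 from a2, and Firm B gets 7 ≥ 7 from b2 — Nash equilibrium.
(a1, b2): Firm A prefers a2 (8 > 7) — not an equilibrium.
(a2, b1): Firm A prefers a1 (2 > -4); Firm B prefers b2 (-1 > -2) — not an equilibrium.
(a2, b2): Firm A gets 8 ≥ 7 from a1, and Firm B gets -1 ≥ -2 from b1 — Nash equilibrium.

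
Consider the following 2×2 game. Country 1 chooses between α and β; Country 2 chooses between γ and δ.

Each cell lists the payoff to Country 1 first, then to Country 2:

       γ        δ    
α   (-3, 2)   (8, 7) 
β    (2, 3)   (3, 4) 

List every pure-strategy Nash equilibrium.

(α, δ)

(α, γ): Country 1 prefers β (2 > -3); Country 2 prefers δ (7 > 2) — not an equilibrium.
(α, δ): Country 1 gets 8 ≥ 3 from β, and Country 2 gets 7 ≥ 2 from γ — Nash equilibrium.
(β, γ): Country 2 prefers δ (4 > 3) — not an equilibrium.
(β, δ): Country 1 prefers α (8 > 3) — not an equilibrium.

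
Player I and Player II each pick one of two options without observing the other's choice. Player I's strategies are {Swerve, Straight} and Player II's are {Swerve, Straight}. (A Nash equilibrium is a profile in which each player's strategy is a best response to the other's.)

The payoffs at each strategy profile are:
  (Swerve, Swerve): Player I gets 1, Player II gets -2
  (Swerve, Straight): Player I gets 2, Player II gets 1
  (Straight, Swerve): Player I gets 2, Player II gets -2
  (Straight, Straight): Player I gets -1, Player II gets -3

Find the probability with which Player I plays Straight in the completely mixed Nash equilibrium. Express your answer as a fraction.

3/4

Let x be the probability that Player I plays Swerve. In a completely mixed equilibrium, Player II must be indifferent between Swerve and Straight.
Player II's expected payoff from Swerve is −2x − 2(1−x); from Straight it is x − 3(1−x).
Setting these equal: -2 = 4x − 3, so x = 1/4.
Therefore Player I plays Straight with probability 1 − 1/4 = 3/4.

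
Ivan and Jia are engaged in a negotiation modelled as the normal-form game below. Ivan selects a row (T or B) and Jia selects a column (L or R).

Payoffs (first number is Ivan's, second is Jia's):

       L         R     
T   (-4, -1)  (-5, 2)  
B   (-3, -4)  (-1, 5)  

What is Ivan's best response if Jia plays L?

Against L, Ivan earns -4 from T and -3 from B.
So B is the best response.

B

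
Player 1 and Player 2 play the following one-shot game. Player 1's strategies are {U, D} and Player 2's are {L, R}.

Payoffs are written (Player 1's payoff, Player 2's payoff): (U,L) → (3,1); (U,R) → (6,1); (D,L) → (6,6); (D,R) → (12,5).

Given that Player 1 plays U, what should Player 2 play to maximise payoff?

either — both L and R are best responses

Against U, Player 2 earns 1 from L and 1 from R.
So either strategy is a best response.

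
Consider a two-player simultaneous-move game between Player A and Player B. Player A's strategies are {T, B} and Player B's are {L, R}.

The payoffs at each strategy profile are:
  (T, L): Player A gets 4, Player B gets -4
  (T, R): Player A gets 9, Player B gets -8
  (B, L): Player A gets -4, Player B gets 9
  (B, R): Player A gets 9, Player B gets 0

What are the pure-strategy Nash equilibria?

(T, L)

(T, L): Player A gets 4 ≥ -4 from B, and Player B gets -4 ≥ -8 from R — Nash equilibrium.
(T, R): Player B prefers L (-4 > -8) — not an equilibrium.
(B, L): Player A prefers T (4 > -4) — not an equilibrium.
(B, R): Player B prefers L (9 > 0) — not an equilibrium.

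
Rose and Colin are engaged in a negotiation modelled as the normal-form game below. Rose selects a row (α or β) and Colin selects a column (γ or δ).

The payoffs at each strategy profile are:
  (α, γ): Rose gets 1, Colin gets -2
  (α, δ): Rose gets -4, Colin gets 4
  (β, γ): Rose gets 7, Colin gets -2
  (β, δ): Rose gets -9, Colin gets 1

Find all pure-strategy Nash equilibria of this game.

(α, δ)

(α, γ): Rose prefers β (7 > 1); Colin prefers δ (4 > -2) — not an equilibrium.
(α, δ): Rose gets -4 ≥ -9 from β, and Colin gets 4 ≥ -2 from γ — Nash equilibrium.
(β, γ): Colin prefers δ (1 > -2) — not an equilibrium.
(β, δ): Rose prefers α (-4 > -9) — not an equilibrium.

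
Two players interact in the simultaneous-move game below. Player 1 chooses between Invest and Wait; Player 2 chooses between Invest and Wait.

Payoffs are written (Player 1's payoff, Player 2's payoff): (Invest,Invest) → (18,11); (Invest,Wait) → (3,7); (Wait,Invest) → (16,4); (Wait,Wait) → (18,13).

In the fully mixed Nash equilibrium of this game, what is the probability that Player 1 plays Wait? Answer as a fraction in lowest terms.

4/13

Let r be the probability that Player 1 plays Invest. In a completely mixed equilibrium, Player 2 must be indifferent between Invest and Wait.
Player 2's expected payoff from Invest is 11r + 4(1−r); from Wait it is 7r + 13(1−r).
Setting these equal: 7r + 4 = −6r + 13, so r = 9/13.
Therefore Player 1 plays Wait with probability 1 − 9/13 = 4/13.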